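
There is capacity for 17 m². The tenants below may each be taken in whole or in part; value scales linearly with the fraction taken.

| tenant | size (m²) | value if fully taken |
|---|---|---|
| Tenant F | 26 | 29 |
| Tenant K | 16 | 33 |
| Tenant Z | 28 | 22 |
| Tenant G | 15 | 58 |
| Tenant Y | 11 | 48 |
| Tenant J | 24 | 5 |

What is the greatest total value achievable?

Rank by value-to-size ratio: Tenant Y 48/11≈4.36, Tenant G 58/15≈3.87, Tenant K 33/16≈2.06, Tenant F 29/26≈1.12, Tenant Z 22/28≈0.786, Tenant J 5/24≈0.208.
Tenant Y: take in full, 11 m² for value 48 → 6 left.
Only 6 m² remain; take 6/15 of Tenant G for value 58×6/15 = 23.2.
Total value = 71.2.

71.2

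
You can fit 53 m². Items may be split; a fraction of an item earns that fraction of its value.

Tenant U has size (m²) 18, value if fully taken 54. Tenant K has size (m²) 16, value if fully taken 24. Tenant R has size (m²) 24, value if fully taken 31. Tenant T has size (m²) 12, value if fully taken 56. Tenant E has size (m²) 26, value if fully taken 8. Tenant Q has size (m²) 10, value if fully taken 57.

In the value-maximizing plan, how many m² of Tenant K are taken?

13

Rank by value-to-size ratio: Tenant Q 57/10≈5.7, Tenant T 56/12≈4.67, Tenant U 54/18≈3, Tenant K 24/16≈1.5, Tenant R 31/24≈1.29, Tenant E 8/26≈0.308.
Take all of Tenant Q (10 m², value 57) — 43 m² left.
All 12 m² of Tenant T fit (value 56) — 31 remain.
All 18 m² of Tenant U fit (value 54) — 13 remain.
Fill the last 13 m² with part of Tenant K: 13/16 of it earns 19.5.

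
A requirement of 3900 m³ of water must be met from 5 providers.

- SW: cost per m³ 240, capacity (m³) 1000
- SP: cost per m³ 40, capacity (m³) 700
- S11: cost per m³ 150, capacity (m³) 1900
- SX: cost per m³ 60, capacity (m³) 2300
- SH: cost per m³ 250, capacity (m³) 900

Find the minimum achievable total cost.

Fill from the cheapest provider first.
Take 700 from SP at 40 → need 3200 more.
Take 2300 from SX at 60 → need 900 more.
Take 900 from S11 at 150 to finish.
SW, SH: unused.
Cost = 700×40 + 2300×60 + 900×150 = 301000.

301000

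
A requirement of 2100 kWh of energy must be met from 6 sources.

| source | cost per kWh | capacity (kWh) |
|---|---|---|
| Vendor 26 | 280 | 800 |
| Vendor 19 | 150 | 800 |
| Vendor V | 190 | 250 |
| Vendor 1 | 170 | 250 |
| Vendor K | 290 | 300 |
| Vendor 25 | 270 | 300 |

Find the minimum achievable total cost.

431000

Use sources in increasing cost order.
Take 800 from Vendor 19 at 150 → need 1300 more.
Vendor 1 at 170: take all 250 kWh → 1050 still needed.
Vendor V at 190: take all 250 kWh → 800 still needed.
Vendor 25 at 270: take all 300 kWh → 500 still needed.
Vendor 26 (280): take the remaining 500 → done.
Vendor K: unused.
Cost = 800×150 + 250×170 + 250×190 + 300×270 + 500×280 = 431000.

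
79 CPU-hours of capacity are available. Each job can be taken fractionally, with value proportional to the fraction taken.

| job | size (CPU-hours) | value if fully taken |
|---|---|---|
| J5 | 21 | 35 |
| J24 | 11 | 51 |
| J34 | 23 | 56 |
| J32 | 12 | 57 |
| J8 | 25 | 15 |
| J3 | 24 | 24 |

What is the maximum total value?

Sort by value density: J32 57/12≈4.75, J24 51/11≈4.64, J34 56/23≈2.43, J5 35/21≈1.67, J3 24/24≈1, J8 15/25≈0.6.
Take all of J32 (12 CPU-hours, value 57) — 67 CPU-hours left.
All 11 CPU-hours of J24 fit (value 51) — 56 remain.
All 23 CPU-hours of J34 fit (value 56) — 33 remain.
J5: take in full, 21 CPU-hours for value 35 — 12 left.
12 CPU-hours left: a 12/24 share of J3 gives 24×12/24 = 12.
Total value = 211.

211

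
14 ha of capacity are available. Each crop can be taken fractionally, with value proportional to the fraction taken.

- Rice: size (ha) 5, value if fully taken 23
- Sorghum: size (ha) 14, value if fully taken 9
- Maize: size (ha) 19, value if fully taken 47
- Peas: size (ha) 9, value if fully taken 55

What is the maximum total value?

Sort by value density: Peas 55/9≈6.11, Rice 23/5≈4.6, Maize 47/19≈2.47, Sorghum 9/14≈0.643.
Take all of Peas (9 ha, value 55) — 5 ha left.
All 5 ha of Rice fit (value 23) — 0 remain.
Total value = 78.

78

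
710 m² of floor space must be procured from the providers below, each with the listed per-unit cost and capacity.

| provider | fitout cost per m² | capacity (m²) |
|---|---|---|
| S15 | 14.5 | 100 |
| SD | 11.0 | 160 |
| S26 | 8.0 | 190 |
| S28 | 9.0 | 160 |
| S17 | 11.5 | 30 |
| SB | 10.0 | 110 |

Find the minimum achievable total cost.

7035

Cheapest first:
S26 (8.0): use full 190 — 520 m² to go.
S28 at 9.0: take all 160 m² — 360 still needed.
Take 110 from SB at 10.0 — need 250 more.
SD at 11.0: take all 160 m² — 90 still needed.
Take 30 from S17 at 11.5 — need 60 more.
S15 (14.5): take the remaining 60 — done.
Cost = 190×8.0 + 160×9.0 + 110×10.0 + 160×11.0 + 30×11.5 + 60×14.5 = 7035.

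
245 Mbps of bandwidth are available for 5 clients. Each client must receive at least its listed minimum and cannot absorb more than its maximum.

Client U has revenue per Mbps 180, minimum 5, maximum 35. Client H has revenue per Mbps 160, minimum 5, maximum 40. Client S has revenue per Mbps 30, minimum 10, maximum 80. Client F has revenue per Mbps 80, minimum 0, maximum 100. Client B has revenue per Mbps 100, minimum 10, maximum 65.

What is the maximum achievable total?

27100

Meeting every minimum uses 5+5+10+0+10 = 30 Mbps, leaving 215.
Rank by revenue per Mbps: Client U 180 > Client H 160 > Client B 100 > Client F 80 > Client S 30.
Give Client U 30 more to hit its cap of 35 → 185 left.
Client H: +35 to 40 (cap) → 150 left.
Client B: +55 to 65 (cap) → 95 left.
Only 95 left; Client F takes them to reach 95.
Total = 180×35 + 160×40 + 30×10 + 80×95 + 100×65 = 27100.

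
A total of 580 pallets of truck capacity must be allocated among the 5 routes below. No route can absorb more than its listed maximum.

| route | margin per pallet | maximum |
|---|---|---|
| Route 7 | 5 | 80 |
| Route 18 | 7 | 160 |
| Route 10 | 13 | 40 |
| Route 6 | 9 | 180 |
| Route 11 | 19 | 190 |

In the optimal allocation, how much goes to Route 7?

Rank by margin per pallet: Route 11 19 > Route 10 13 > Route 6 9 > Route 18 7 > Route 7 5.
Give Route 11 190 to hit its cap of 190 ; 390 left.
Give Route 10 40 to hit its cap of 40 ; 350 left.
Give Route 6 180 to hit its cap of 180 ; 170 left.
Give Route 18 160 to hit its cap of 160 ; 10 left.
Route 7 has room for 80 but only 10 remain, so it gets 10.

10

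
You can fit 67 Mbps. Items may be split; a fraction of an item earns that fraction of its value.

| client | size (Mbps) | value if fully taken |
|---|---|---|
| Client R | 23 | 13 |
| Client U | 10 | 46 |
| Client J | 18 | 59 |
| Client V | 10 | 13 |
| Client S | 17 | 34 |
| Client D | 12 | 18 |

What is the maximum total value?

170

Best value per unit of size first: Client U 46/10≈4.6, Client J 59/18≈3.28, Client S 34/17≈2, Client D 18/12≈1.5, Client V 13/10≈1.3, Client R 13/23≈0.565.
All 10 Mbps of Client U fit (value 46) → 57 remain.
Client J: take in full, 18 Mbps for value 59 → 39 left.
Client S: take in full, 17 Mbps for value 34 → 22 left.
All 12 Mbps of Client D fit (value 18) → 10 remain.
Take all of Client V (10 Mbps, value 13) → 0 Mbps left.
Total value = 170.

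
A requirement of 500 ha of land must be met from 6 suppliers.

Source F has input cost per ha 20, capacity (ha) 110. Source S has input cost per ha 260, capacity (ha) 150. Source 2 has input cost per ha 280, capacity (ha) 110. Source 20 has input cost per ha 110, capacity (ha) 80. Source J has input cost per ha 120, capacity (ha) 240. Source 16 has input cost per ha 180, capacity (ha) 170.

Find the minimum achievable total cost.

Cheapest first:
Source F at 20: take all 110 ha → 390 still needed.
Source 20 (110): use full 80 → 310 ha to go.
Source J (120): use full 240 → 70 ha to go.
Source 16 (180): take the remaining 70 → done.
Source S, Source 2: unused.
Cost = 110×20 + 80×110 + 240×120 + 70×180 = 52400.

52400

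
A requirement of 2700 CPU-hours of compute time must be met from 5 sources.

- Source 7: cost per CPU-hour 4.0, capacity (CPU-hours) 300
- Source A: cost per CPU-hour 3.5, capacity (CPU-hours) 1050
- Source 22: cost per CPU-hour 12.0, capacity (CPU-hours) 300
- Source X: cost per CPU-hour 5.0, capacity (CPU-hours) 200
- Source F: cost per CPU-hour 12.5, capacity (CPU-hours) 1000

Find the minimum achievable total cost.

20100

Cheapest first:
Source A at 3.5: take all 1050 CPU-hours → 1650 still needed.
Source 7 at 4.0: take all 300 CPU-hours → 1350 still needed.
Take 200 from Source X at 5.0 → need 1150 more.
Source 22 (12.0): use full 300 → 850 CPU-hours to go.
Source F at 12.5: take 850 of its 1000 → requirement met.
Cost = 1050×3.5 + 300×4.0 + 200×5.0 + 300×12.0 + 850×12.5 = 20100.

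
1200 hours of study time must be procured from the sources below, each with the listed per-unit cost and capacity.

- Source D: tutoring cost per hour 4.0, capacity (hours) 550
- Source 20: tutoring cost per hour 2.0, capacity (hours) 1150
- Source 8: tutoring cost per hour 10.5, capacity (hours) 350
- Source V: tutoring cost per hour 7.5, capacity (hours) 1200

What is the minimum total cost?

Cheapest first:
Take 1150 from Source 20 at 2.0 ; need 50 more.
Take 50 from Source D at 4.0 to finish.
Source V, Source 8: unused.
Cost = 1150×2.0 + 50×4.0 = 2500.

2500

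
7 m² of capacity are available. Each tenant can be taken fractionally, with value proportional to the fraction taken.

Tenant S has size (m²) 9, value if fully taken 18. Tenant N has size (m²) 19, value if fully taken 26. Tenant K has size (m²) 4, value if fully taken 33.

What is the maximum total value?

Sort by value density: Tenant K 33/4≈8.25, Tenant S 18/9≈2, Tenant N 26/19≈1.37.
Tenant K: take in full, 4 m² for value 33 ; 3 left.
Only 3 m² remain; take 3/9 of Tenant S for value 18×3/9 = 6.
Total value = 39.

39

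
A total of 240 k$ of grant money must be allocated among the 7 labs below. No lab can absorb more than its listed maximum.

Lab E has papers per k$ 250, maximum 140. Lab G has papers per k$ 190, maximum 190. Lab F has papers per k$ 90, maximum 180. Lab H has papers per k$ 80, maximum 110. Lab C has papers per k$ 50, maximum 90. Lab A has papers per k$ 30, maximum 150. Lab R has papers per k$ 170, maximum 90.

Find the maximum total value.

Order the labs by papers per k$: Lab E 250 > Lab G 190 > Lab R 170 > Lab F 90 > Lab H 80 > Lab C 50 > Lab A 30.
Lab E: +140 to 140 (cap) ; 100 left.
Lab G has room for 190 but only 100 remain, so it gets 100.
Total = 250×140 + 190×100 = 54000.

54000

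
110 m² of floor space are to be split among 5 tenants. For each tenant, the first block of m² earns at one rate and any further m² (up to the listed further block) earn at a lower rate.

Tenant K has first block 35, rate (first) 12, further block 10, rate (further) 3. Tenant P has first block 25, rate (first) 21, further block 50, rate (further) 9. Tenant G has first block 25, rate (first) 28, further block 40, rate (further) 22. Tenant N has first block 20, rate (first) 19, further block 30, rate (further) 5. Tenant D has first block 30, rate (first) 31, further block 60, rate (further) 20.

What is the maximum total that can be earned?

2825

Rank every tier by rate: Tenant D/T1 31 > Tenant G/T1 28 > Tenant G/T2 22 > Tenant P/T1 21 > Tenant D/T2 20 > Tenant N/T1 19 > Tenant K/T1 12 > Tenant P/T2 9 > Tenant N/T2 5 > Tenant K/T2 3.
Tenant D/T1 (31): +30 — 80 left.
Tenant G/T1 (28): +25 — 55 left.
Fill Tenant G T2 block (40 at 22) — 15 left.
Tenant P/T1: +15 of 25 at 21; pool empty.
Total = 31×30 + 28×25 + 22×40 + 21×15 = 2825.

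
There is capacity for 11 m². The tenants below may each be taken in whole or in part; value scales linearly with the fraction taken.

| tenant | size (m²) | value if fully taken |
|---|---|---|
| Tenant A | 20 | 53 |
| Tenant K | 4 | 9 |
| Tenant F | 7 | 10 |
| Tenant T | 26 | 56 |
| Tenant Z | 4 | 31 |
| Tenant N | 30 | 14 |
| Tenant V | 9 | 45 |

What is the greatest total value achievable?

66

Sort by value density: Tenant Z 31/4≈7.75, Tenant V 45/9≈5, Tenant A 53/20≈2.65, Tenant K 9/4≈2.25, Tenant T 56/26≈2.15, Tenant F 10/7≈1.43, Tenant N 14/30≈0.467.
Take all of Tenant Z (4 m², value 31) ; 7 m² left.
Only 7 m² remain; take 7/9 of Tenant V for value 45×7/9 = 35.
Total value = 66.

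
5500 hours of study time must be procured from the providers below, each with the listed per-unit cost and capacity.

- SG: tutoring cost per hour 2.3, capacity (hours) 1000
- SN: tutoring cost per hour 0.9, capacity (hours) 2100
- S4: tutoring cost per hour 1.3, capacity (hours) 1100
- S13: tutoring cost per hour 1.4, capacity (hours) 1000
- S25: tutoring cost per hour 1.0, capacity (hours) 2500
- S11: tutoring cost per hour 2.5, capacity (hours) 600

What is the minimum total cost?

Use providers in increasing cost order.
SN (0.9): use full 2100 — 3400 hours to go.
S25 (1.0): use full 2500 — 900 hours to go.
Take 900 from S4 at 1.3 to finish.
S13, SG, S11: unused.
Cost = 2100×0.9 + 2500×1.0 + 900×1.3 = 5560.

5560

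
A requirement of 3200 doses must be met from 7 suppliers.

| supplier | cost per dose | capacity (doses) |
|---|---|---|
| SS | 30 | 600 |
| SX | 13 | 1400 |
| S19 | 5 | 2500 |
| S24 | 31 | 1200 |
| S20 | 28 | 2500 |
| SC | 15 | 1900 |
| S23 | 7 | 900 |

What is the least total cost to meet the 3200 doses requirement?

17400

Fill from the cheapest supplier first.
S19 (5): use full 2500 ; 700 doses to go.
S23 at 7: take 700 of its 900 ; requirement met.
SX, SC, S20, SS, S24: unused.
Cost = 2500×5 + 700×7 = 17400.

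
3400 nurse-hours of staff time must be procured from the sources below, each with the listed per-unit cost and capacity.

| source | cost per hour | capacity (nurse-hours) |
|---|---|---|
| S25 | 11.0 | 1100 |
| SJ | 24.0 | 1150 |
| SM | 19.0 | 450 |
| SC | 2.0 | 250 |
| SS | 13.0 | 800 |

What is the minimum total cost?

50750

Use sources in increasing cost order.
SC (2.0): use full 250 — 3150 nurse-hours to go.
Take 1100 from S25 at 11.0 — need 2050 more.
SS (13.0): use full 800 — 1250 nurse-hours to go.
SM (19.0): use full 450 — 800 nurse-hours to go.
SJ (24.0): take the remaining 800 — done.
Cost = 250×2.0 + 1100×11.0 + 800×13.0 + 450×19.0 + 800×24.0 = 50750.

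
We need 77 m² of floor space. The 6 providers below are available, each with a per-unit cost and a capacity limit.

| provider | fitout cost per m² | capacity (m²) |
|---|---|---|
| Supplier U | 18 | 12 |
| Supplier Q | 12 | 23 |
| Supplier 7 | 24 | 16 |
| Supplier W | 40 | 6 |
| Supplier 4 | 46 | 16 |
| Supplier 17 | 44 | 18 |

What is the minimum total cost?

Use providers in increasing cost order.
Take 23 from Supplier Q at 12 — need 54 more.
Take 12 from Supplier U at 18 — need 42 more.
Supplier 7 (24): use full 16 — 26 m² to go.
Supplier W (40): use full 6 — 20 m² to go.
Supplier 17 at 44: take all 18 m² — 2 still needed.
Supplier 4 (46): take the remaining 2 — done.
Cost = 23×12 + 12×18 + 16×24 + 6×40 + 18×44 + 2×46 = 2000.

2000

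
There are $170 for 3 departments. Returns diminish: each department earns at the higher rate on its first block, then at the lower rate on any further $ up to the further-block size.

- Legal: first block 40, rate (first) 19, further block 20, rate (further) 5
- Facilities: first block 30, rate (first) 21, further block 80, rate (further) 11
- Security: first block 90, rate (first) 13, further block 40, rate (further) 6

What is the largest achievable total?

Rank every tier by rate: Facilities/T1 21 > Legal/T1 19 > Security/T1 13 > Facilities/T2 11 > Security/T2 6 > Legal/T2 5.
Facilities T1 at 21: fill all 30 — 140 left.
Fill Legal T1 block (40 at 19) — 100 left.
Fill Security T1 block (90 at 13) — 10 left.
Facilities T2 at 11: only 10 left, fill 10.
Total = 21×30 + 19×40 + 13×90 + 11×10 = 2670.

2670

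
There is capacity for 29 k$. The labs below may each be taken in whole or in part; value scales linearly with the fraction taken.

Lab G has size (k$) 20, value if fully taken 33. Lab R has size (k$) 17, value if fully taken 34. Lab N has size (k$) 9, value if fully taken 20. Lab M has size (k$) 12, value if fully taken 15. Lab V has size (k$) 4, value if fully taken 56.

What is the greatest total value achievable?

Rank by value-to-size ratio: Lab V 56/4≈14, Lab N 20/9≈2.22, Lab R 34/17≈2, Lab G 33/20≈1.65, Lab M 15/12≈1.25.
Take all of Lab V (4 k$, value 56) ; 25 k$ left.
All 9 k$ of Lab N fit (value 20) ; 16 remain.
16 k$ left: a 16/17 share of Lab R gives 34×16/17 = 32.
Total value = 108.

108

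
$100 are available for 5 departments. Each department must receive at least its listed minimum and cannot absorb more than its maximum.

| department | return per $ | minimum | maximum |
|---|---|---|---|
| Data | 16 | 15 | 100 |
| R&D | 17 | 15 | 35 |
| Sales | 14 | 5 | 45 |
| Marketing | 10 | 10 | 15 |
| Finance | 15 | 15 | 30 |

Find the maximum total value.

Meeting every minimum uses 15+15+5+10+15 = 60 $, leaving 40.
Order the departments by return per $: R&D 17 > Data 16 > Finance 15 > Sales 14 > Marketing 10.
R&D takes 20 more to reach its cap of 35 → 20 left.
Data has room for 85 more but only 20 remain, so it gets 35.
Total = 16×35 + 17×35 + 14×5 + 10×10 + 15×15 = 1550.

1550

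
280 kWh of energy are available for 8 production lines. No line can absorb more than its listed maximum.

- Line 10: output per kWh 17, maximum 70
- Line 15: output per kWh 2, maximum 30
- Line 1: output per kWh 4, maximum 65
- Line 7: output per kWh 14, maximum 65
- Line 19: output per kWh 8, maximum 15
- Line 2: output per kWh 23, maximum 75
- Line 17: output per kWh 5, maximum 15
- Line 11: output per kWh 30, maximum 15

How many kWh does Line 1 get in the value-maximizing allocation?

Highest output per kWh first: Line 11 30 > Line 2 23 > Line 10 17 > Line 7 14 > Line 19 8 > Line 17 5 > Line 1 4 > Line 15 2.
Line 11: +15 to 15 (cap) — 265 left.
Give Line 2 75 to hit its cap of 75 — 190 left.
Line 10: +70 to 70 (cap) — 120 left.
Give Line 7 65 to hit its cap of 65 — 55 left.
Line 19: +15 to 15 (cap) — 40 left.
Line 17 takes 15 to reach its cap of 15 — 25 left.
Line 1: +25 (room for 65) → 25. Pool exhausted.

25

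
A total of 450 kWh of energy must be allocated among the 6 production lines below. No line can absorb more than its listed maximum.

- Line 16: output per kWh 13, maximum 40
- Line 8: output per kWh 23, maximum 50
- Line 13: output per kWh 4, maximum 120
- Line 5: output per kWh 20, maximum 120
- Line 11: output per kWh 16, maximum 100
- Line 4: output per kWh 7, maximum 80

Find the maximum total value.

Rank by output per kWh: Line 8 23 > Line 5 20 > Line 11 16 > Line 16 13 > Line 4 7 > Line 13 4.
Give Line 8 50 to hit its cap of 50 ; 400 left.
Give Line 5 120 to hit its cap of 120 ; 280 left.
Give Line 11 100 to hit its cap of 100 ; 180 left.
Line 16 takes 40 to reach its cap of 40 ; 140 left.
Give Line 4 80 to hit its cap of 80 ; 60 left.
Line 13 has room for 120 but only 60 remain, so it gets 60.
Total = 13×40 + 23×50 + 4×60 + 20×120 + 16×100 + 7×80 = 6470.

6470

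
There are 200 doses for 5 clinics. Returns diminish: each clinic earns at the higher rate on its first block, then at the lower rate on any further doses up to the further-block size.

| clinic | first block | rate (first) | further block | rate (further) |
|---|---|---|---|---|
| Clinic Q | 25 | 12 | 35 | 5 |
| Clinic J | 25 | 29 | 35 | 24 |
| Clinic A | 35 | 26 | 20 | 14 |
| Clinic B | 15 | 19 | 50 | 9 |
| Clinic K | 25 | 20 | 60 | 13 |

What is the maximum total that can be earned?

4125

Treat each block as its own option and order by rate: Clinic J/first 29 > Clinic A/first 26 > Clinic J/second 24 > Clinic K/first 20 > Clinic B/first 19 > Clinic A/second 14 > Clinic K/second 13 > Clinic Q/first 12 > Clinic B/second 9 > Clinic Q/second 5.
Clinic J/first (29): +25 → 175 left.
Fill Clinic A first block (35 at 26) → 140 left.
Fill Clinic J second block (35 at 24) → 105 left.
Clinic K/first (20): +25 → 80 left.
Clinic B first at 19: fill all 15 → 65 left.
Clinic A/second (14): +20 → 45 left.
45 remain; put them into Clinic K second at 13.
Total = 29×25 + 26×35 + 24×35 + 20×25 + 19×15 + 14×20 + 13×45 = 4125.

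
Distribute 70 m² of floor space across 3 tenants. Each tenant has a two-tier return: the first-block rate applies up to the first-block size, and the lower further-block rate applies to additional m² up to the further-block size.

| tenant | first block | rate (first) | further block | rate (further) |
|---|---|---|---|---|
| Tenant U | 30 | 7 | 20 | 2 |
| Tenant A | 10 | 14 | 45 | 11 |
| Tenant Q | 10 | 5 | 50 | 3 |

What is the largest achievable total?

740

Treat each block as its own option and order by rate: Tenant A/tier1 14 > Tenant A/tier2 11 > Tenant U/tier1 7 > Tenant Q/tier1 5 > Tenant Q/tier2 3 > Tenant U/tier2 2.
Fill Tenant A tier1 block (10 at 14) ; 60 left.
Fill Tenant A tier2 block (45 at 11) ; 15 left.
Tenant U/tier1: +15 of 30 at 7; pool empty.
Total = 14×10 + 11×45 + 7×15 = 740.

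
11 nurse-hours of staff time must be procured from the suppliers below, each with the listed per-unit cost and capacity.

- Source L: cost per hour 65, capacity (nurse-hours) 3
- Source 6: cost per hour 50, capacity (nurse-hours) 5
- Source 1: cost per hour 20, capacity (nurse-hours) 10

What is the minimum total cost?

250

Fill from the cheapest supplier first.
Source 1 at 20: take all 10 nurse-hours ; 1 still needed.
Source 6 at 50: take 1 of its 5 ; requirement met.
Source L: unused.
Cost = 10×20 + 1×50 = 250.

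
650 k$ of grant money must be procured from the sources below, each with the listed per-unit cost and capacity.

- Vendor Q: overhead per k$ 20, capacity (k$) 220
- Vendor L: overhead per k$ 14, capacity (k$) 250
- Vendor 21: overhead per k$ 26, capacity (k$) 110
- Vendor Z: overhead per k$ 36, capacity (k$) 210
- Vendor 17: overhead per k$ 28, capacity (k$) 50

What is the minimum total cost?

Fill from the cheapest source first.
Vendor L (14): use full 250 → 400 k$ to go.
Vendor Q (20): use full 220 → 180 k$ to go.
Take 110 from Vendor 21 at 26 → need 70 more.
Vendor 17 at 28: take all 50 k$ → 20 still needed.
Take 20 from Vendor Z at 36 to finish.
Cost = 250×14 + 220×20 + 110×26 + 50×28 + 20×36 = 12880.

12880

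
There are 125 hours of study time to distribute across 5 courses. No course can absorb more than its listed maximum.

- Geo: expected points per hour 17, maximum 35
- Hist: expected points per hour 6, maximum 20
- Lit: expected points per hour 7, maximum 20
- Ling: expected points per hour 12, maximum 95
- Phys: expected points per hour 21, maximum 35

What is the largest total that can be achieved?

Highest expected points per hour first: Phys 21 > Geo 17 > Ling 12 > Lit 7 > Hist 6.
Phys takes 35 to reach its cap of 35 → 90 left.
Give Geo 35 to hit its cap of 35 → 55 left.
Ling has room for 95 but only 55 remain, so it gets 55.
Total = 17×35 + 12×55 + 21×35 = 1990.

1990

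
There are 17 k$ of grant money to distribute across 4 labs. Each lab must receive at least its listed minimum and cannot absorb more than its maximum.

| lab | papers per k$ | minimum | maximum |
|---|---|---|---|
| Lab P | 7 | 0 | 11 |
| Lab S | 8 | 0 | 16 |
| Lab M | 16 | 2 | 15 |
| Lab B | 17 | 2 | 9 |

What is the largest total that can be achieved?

Meeting every minimum uses 0+0+2+2 = 4 k$, leaving 13.
Highest papers per k$ first: Lab B 17 > Lab M 16 > Lab S 8 > Lab P 7.
Lab B: +7 to 9 (cap) — 6 left.
Lab M: +6 (room for 13) → 8. Pool exhausted.
Total = 16×8 + 17×9 = 281.

281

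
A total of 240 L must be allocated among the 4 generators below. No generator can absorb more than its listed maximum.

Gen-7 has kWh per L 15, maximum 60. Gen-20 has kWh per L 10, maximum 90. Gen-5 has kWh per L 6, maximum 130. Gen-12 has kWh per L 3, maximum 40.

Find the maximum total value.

Order the generators by kWh per L: Gen-7 15 > Gen-20 10 > Gen-5 6 > Gen-12 3.
Give Gen-7 60 to hit its cap of 60 → 180 left.
Give Gen-20 90 to hit its cap of 90 → 90 left.
Only 90 left; Gen-5 takes them to reach 90.
Total = 15×60 + 10×90 + 6×90 = 2340.

2340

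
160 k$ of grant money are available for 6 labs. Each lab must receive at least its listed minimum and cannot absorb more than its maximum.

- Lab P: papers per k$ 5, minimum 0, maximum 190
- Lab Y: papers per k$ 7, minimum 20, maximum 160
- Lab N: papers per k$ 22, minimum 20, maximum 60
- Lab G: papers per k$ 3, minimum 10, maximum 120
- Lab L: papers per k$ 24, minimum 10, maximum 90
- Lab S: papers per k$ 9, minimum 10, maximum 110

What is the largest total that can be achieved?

Meeting every minimum uses 0+20+20+10+10+10 = 70 k$, leaving 90.
Rank by papers per k$: Lab L 24 > Lab N 22 > Lab S 9 > Lab Y 7 > Lab P 5 > Lab G 3.
Lab L: +80 to 90 (cap) → 10 left.
Lab N: +10 (room for 40) → 30. Pool exhausted.
Total = 7×20 + 22×30 + 3×10 + 24×90 + 9×10 = 3080.

3080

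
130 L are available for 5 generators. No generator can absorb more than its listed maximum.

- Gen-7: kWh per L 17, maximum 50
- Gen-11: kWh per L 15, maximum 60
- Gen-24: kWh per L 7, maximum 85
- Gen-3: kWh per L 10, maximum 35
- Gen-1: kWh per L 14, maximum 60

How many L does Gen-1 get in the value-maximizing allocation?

20

Highest kWh per L first: Gen-7 17 > Gen-11 15 > Gen-1 14 > Gen-3 10 > Gen-24 7.
Gen-7 takes 50 to reach its cap of 50 — 80 left.
Give Gen-11 60 to hit its cap of 60 — 20 left.
Gen-1: +20 (room for 60) → 20. Pool exhausted.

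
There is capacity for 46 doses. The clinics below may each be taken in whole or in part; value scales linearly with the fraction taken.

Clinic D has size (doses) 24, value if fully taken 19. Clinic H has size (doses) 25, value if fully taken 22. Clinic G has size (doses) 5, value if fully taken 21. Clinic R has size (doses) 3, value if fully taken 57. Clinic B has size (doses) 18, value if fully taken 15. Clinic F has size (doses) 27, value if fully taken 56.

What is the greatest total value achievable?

143.68

Best value per unit of size first: Clinic R 57/3≈19, Clinic G 21/5≈4.2, Clinic F 56/27≈2.07, Clinic H 22/25≈0.88, Clinic B 15/18≈0.833, Clinic D 19/24≈0.792.
All 3 doses of Clinic R fit (value 57) — 43 remain.
Clinic G: take in full, 5 doses for value 21 — 38 left.
Clinic F: take in full, 27 doses for value 56 — 11 left.
11 doses left: a 11/25 share of Clinic H gives 22×11/25 = 9.68.
Total value = 143.68.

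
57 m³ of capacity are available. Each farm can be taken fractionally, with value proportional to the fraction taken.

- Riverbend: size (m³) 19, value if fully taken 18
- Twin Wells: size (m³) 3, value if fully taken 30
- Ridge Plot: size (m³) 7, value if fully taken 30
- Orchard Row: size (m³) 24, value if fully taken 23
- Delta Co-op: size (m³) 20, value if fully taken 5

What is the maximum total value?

102

Best value per unit of size first: Twin Wells 30/3≈10, Ridge Plot 30/7≈4.29, Orchard Row 23/24≈0.958, Riverbend 18/19≈0.947, Delta Co-op 5/20≈0.25.
Take all of Twin Wells (3 m³, value 30) ; 54 m³ left.
Ridge Plot: take in full, 7 m³ for value 30 ; 47 left.
All 24 m³ of Orchard Row fit (value 23) ; 23 remain.
Riverbend: take in full, 19 m³ for value 18 ; 4 left.
Only 4 m³ remain; take 4/20 of Delta Co-op for value 5×4/20 = 1.
Total value = 102.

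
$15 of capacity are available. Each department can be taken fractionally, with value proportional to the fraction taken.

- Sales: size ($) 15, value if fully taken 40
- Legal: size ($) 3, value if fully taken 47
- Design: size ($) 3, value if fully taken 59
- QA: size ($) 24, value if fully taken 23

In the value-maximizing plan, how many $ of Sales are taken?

9

Best value per unit of size first: Design 59/3≈19.7, Legal 47/3≈15.7, Sales 40/15≈2.67, QA 23/24≈0.958.
Design: take in full, 3 $ for value 59 ; 12 left.
Legal: take in full, 3 $ for value 47 ; 9 left.
Fill the last 9 $ with part of Sales: 9/15 of it earns 24.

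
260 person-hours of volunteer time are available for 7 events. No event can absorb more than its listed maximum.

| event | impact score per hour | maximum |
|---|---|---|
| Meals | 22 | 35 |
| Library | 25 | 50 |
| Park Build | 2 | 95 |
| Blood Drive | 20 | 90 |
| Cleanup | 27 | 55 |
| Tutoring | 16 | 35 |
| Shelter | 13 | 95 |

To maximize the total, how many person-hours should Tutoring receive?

Order the events by impact score per hour: Cleanup 27 > Library 25 > Meals 22 > Blood Drive 20 > Tutoring 16 > Shelter 13 > Park Build 2.
Cleanup takes 55 to reach its cap of 55 ; 205 left.
Library: +50 to 50 (cap) ; 155 left.
Meals: +35 to 35 (cap) ; 120 left.
Give Blood Drive 90 to hit its cap of 90 ; 30 left.
Tutoring: +30 (room for 35) → 30. Pool exhausted.

30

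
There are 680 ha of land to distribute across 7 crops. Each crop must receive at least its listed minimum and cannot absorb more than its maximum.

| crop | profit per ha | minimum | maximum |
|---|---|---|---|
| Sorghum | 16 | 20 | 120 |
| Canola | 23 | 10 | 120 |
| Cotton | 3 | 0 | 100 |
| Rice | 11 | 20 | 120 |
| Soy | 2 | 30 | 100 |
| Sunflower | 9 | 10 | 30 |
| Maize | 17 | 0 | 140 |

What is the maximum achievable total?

9050

Meeting every minimum uses 20+10+0+20+30+10+0 = 90 ha, leaving 590.
Order the crops by profit per ha: Canola 23 > Maize 17 > Sorghum 16 > Rice 11 > Sunflower 9 > Cotton 3 > Soy 2.
Canola takes 110 more to reach its cap of 120 → 480 left.
Maize: +140 to 140 (cap) → 340 left.
Sorghum takes 100 more to reach its cap of 120 → 240 left.
Give Rice 100 more to hit its cap of 120 → 140 left.
Sunflower takes 20 more to reach its cap of 30 → 120 left.
Give Cotton 100 more to hit its cap of 100 → 20 left.
Only 20 left; Soy takes them to reach 50.
Total = 16×120 + 23×120 + 3×100 + 11×120 + 2×50 + 9×30 + 17×140 = 9050.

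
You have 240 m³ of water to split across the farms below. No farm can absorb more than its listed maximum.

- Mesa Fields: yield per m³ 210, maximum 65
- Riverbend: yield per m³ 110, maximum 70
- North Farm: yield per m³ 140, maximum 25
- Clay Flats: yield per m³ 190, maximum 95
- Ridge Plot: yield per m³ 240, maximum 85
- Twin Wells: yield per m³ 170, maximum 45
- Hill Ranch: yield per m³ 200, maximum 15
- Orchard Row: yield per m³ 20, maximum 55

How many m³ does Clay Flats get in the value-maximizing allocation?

75

Order the farms by yield per m³: Ridge Plot 240 > Mesa Fields 210 > Hill Ranch 200 > Clay Flats 190 > Twin Wells 170 > North Farm 140 > Riverbend 110 > Orchard Row 20.
Ridge Plot: +85 to 85 (cap) → 155 left.
Give Mesa Fields 65 to hit its cap of 65 → 90 left.
Hill Ranch: +15 to 15 (cap) → 75 left.
Clay Flats has room for 95 but only 75 remain, so it gets 75.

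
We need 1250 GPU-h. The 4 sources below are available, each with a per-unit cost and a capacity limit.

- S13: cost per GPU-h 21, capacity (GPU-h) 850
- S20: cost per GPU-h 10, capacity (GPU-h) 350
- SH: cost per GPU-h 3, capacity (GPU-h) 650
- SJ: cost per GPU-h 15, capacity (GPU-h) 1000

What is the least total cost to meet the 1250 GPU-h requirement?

Cheapest first:
SH at 3: take all 650 GPU-h — 600 still needed.
Take 350 from S20 at 10 — need 250 more.
SJ at 15: take 250 of its 1000 — requirement met.
S13: unused.
Cost = 650×3 + 350×10 + 250×15 = 9200.

9200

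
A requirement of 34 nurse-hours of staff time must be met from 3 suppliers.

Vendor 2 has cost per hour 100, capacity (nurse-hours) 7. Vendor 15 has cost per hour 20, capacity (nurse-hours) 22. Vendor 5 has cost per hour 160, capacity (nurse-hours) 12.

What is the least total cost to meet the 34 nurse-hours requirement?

1940

Use suppliers in increasing cost order.
Vendor 15 (20): use full 22 ; 12 nurse-hours to go.
Take 7 from Vendor 2 at 100 ; need 5 more.
Take 5 from Vendor 5 at 160 to finish.
Cost = 22×20 + 7×100 + 5×160 = 1940.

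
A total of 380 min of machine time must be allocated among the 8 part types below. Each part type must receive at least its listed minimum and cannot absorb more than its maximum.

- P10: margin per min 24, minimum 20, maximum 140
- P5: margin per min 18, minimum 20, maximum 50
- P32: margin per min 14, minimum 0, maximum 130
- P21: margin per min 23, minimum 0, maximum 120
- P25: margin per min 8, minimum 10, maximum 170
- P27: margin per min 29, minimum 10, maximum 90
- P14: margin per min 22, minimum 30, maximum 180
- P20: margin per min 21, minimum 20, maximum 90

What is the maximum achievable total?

9100

Meeting every minimum uses 20+20+0+0+10+10+30+20 = 110 min, leaving 270.
Order the part types by margin per min: P27 29 > P10 24 > P21 23 > P14 22 > P20 21 > P5 18 > P32 14 > P25 8.
P27 takes 80 more to reach its cap of 90 — 190 left.
P10: +120 to 140 (cap) — 70 left.
P21: +70 (room for 120) → 70. Pool exhausted.
Total = 24×140 + 18×20 + 23×70 + 8×10 + 29×90 + 22×30 + 21×20 = 9100.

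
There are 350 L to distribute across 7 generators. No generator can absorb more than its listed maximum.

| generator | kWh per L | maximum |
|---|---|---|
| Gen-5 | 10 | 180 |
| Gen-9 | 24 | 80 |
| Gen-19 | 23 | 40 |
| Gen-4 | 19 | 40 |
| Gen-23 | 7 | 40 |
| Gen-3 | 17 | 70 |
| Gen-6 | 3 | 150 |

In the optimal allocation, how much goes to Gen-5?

Rank by kWh per L: Gen-9 24 > Gen-19 23 > Gen-4 19 > Gen-3 17 > Gen-5 10 > Gen-23 7 > Gen-6 3.
Gen-9: +80 to 80 (cap) ; 270 left.
Gen-19 takes 40 to reach its cap of 40 ; 230 left.
Gen-4 takes 40 to reach its cap of 40 ; 190 left.
Give Gen-3 70 to hit its cap of 70 ; 120 left.
Gen-5: +120 (room for 180) → 120. Pool exhausted.

120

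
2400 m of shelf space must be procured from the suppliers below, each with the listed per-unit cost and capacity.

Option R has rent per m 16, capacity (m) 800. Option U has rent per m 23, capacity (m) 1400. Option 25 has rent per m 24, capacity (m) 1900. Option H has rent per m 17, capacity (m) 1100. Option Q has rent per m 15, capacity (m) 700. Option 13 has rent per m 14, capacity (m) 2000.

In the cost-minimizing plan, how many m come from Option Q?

400

Use suppliers in increasing cost order.
Option 13 at 14: take all 2000 m → 400 still needed.
Take 400 from Option Q at 15 to finish.
Option R, Option H, Option U, Option 25: unused.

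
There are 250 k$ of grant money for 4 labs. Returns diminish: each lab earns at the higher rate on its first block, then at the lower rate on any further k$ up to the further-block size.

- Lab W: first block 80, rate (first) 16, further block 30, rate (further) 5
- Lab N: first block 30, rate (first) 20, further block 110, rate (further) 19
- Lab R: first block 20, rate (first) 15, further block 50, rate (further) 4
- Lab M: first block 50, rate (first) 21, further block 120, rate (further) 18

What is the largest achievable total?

4820

Rank every tier by rate: Lab M/tier1 21 > Lab N/tier1 20 > Lab N/tier2 19 > Lab M/tier2 18 > Lab W/tier1 16 > Lab R/tier1 15 > Lab W/tier2 5 > Lab R/tier2 4.
Lab M/tier1 (21): +50 — 200 left.
Lab N tier1 at 20: fill all 30 — 170 left.
Lab N tier2 at 19: fill all 110 — 60 left.
Lab M/tier2: +60 of 120 at 18; pool empty.
Total = 21×50 + 20×30 + 19×110 + 18×60 = 4820.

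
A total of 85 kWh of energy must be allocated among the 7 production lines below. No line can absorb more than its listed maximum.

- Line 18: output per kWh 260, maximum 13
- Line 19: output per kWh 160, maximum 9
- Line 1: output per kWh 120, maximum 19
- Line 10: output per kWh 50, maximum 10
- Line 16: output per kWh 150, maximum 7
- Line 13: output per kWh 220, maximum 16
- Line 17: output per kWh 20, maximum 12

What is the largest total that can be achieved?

Rank by output per kWh: Line 18 260 > Line 13 220 > Line 19 160 > Line 16 150 > Line 1 120 > Line 10 50 > Line 17 20.
Line 18 takes 13 to reach its cap of 13 ; 72 left.
Give Line 13 16 to hit its cap of 16 ; 56 left.
Line 19 takes 9 to reach its cap of 9 ; 47 left.
Line 16 takes 7 to reach its cap of 7 ; 40 left.
Give Line 1 19 to hit its cap of 19 ; 21 left.
Line 10 takes 10 to reach its cap of 10 ; 11 left.
Line 17: +11 (room for 12) → 11. Pool exhausted.
Total = 260×13 + 160×9 + 120×19 + 50×10 + 150×7 + 220×16 + 20×11 = 12390.

12390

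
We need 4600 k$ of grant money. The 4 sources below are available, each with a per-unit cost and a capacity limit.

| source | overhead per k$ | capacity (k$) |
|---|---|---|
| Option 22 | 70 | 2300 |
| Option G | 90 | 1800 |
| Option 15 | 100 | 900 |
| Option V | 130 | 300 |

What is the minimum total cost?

Cheapest first:
Option 22 (70): use full 2300 — 2300 k$ to go.
Take 1800 from Option G at 90 — need 500 more.
Option 15 (100): take the remaining 500 — done.
Option V: unused.
Cost = 2300×70 + 1800×90 + 500×100 = 373000.

373000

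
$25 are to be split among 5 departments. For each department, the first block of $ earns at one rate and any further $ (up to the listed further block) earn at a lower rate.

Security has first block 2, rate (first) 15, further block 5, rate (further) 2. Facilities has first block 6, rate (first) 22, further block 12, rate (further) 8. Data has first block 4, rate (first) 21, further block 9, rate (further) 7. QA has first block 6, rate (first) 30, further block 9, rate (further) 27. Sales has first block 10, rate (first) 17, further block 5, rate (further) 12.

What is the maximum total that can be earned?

639

Order all 10 blocks by rate: QA/T1 30 > QA/T2 27 > Facilities/T1 22 > Data/T1 21 > Sales/T1 17 > Security/T1 15 > Sales/T2 12 > Facilities/T2 8 > Data/T2 7 > Security/T2 2.
Fill QA T1 block (6 at 30) — 19 left.
QA T2 at 27: fill all 9 — 10 left.
Facilities/T1 (22): +6 — 4 left.
Data/T1 (21): +4 — 0 left.
Total = 30×6 + 27×9 + 22×6 + 21×4 = 639.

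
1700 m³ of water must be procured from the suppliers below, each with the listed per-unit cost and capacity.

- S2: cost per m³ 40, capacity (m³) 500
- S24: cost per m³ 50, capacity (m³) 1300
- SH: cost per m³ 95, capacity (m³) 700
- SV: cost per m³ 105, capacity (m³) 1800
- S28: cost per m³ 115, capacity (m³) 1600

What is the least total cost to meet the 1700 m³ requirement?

80000

Use suppliers in increasing cost order.
S2 at 40: take all 500 m³ ; 1200 still needed.
Take 1200 from S24 at 50 to finish.
SH, SV, S28: unused.
Cost = 500×40 + 1200×50 = 80000.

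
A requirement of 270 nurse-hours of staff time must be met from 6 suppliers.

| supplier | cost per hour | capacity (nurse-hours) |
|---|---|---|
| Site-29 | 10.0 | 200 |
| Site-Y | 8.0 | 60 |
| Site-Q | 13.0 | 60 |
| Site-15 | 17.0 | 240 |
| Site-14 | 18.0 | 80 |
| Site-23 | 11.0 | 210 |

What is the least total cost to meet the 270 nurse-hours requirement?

2590

Use suppliers in increasing cost order.
Site-Y (8.0): use full 60 — 210 nurse-hours to go.
Site-29 (10.0): use full 200 — 10 nurse-hours to go.
Site-23 at 11.0: take 10 of its 210 — requirement met.
Site-Q, Site-15, Site-14: unused.
Cost = 60×8.0 + 200×10.0 + 10×11.0 = 2590.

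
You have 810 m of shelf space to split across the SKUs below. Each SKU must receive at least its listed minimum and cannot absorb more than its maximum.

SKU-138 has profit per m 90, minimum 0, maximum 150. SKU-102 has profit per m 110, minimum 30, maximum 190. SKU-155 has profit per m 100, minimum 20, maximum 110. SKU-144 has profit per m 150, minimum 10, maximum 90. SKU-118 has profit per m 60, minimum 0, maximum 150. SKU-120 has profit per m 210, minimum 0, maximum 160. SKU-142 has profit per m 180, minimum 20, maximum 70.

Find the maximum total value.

Meeting every minimum uses 0+30+20+10+0+0+20 = 80 m, leaving 730.
Highest profit per m first: SKU-120 210 > SKU-142 180 > SKU-144 150 > SKU-102 110 > SKU-155 100 > SKU-138 90 > SKU-118 60.
SKU-120 takes 160 more to reach its cap of 160 ; 570 left.
SKU-142 takes 50 more to reach its cap of 70 ; 520 left.
SKU-144 takes 80 more to reach its cap of 90 ; 440 left.
SKU-102: +160 to 190 (cap) ; 280 left.
SKU-155: +90 to 110 (cap) ; 190 left.
Give SKU-138 150 more to hit its cap of 150 ; 40 left.
SKU-118 has room for 150 more but only 40 remain, so it gets 40.
Total = 90×150 + 110×190 + 100×110 + 150×90 + 60×40 + 210×160 + 180×70 = 107500.

107500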